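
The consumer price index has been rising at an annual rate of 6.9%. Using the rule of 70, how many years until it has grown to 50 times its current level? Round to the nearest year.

Doubling time ≈ 70/6.9 = 10.14 years.
Reaching 50× takes log₂(50) ≈ 5.64 doublings.
5.64 × 10.14 ≈ 57 years.

roughly 57 years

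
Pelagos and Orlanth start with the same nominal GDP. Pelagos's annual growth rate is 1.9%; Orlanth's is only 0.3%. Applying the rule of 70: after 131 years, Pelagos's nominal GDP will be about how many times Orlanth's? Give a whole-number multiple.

Rate gap = 1.9% − 0.3% = 1.6 points.
The ratio doubles every 70/1.6 ≈ 43.75 years.
131/43.75 ≈ 2.99 doublings → ratio ≈ 2^2.99 ≈ 8.

≈ 8 times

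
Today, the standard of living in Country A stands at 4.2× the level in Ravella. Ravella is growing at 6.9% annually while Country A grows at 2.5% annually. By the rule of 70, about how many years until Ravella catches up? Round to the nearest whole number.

around 33 years

What matters is the difference: 4.4 pp.
Rule of 70 on the gap: the ratio halves every 70/4.4 ≈ 15.91 years.
A 4.2× gap takes log₂(4.2) ≈ 2.07 halvings to close: 2.07 × 15.91 ≈ 33 years.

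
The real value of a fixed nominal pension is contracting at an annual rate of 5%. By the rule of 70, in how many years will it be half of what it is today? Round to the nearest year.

The rule works in reverse for decay: 70/5 ≈ 14.00 years to halve.

about 14 years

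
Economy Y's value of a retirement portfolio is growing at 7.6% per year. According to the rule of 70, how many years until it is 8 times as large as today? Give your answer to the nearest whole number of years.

One doubling takes 70/7.6 = 9.21 years.
8× is 3 doublings, so 3 × 9.21 ≈ 28 years.

≈ 28 years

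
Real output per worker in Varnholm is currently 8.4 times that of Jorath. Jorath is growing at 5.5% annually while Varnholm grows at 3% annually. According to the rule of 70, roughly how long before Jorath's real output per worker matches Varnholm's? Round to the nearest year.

The growth-rate gap is 5.5% − 3% = 2.5 percentage points.
So the ratio between them halves every 70/2.5 ≈ 28.00 years.
An 8.4 times gap takes log₂(8.4) ≈ 3.07 halvings to close: 3.07 × 28.00 ≈ 86 years.

about 86 years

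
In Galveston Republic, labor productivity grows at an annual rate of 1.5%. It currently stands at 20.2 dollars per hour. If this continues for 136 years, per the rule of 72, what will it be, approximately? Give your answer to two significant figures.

It doubles every 72/1.5 ≈ 48.00 years, so 136 years is 2.83 doublings.
2^2.83 ≈ 7.11; 20.2 × 7.11 ≈ 140 dollars per hour.

around 140 dollars per hour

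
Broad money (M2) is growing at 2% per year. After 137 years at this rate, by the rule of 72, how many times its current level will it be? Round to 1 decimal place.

around 14.0 times

Doubling time ≈ 72/2 = 36.00 years.
137 years / 36.00 ≈ 3.81 doublings → factor 2^3.81 ≈ 14.0.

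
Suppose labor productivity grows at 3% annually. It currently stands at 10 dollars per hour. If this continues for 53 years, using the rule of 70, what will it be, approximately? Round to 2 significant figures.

around 48 dollars per hour

Doubling time ≈ 70/3 = 23.33 years.
53 years is 53/23.33 ≈ 2.27 doublings, a factor of 2^2.27 ≈ 4.82.
10 × 4.82 ≈ 48 dollars per hour.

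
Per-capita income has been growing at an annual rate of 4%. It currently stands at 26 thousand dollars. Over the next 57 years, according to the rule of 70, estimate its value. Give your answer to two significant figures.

It doubles every 70/4 ≈ 17.50 years, so 57 years is 3.26 doublings.
2^3.26 ≈ 9.58; 26 × 9.58 ≈ 250 thousand dollars.

roughly 250 thousand dollars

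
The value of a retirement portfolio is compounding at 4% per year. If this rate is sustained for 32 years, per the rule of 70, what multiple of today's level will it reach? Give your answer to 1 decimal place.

Doubling time ≈ 70/4 = 17.50 years.
32 years / 17.50 ≈ 1.83 doublings → factor 2^1.83 ≈ 3.6.

around 3.6 times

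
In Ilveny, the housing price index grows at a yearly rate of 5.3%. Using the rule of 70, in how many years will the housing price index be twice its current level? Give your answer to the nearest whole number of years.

70/5.3 ≈ 13.21, so it doubles roughly every 13 years.

13 years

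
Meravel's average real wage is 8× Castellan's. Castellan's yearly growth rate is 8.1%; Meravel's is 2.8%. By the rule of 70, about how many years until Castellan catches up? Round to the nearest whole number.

Castellan gains on Meravel at 8.1% − 2.8% = 5.3 points a year.
At that relative rate the gap halves every 70/5.3 ≈ 13.21 years.
An 8× gap closes after 3 halvings: 3 × 13.21 ≈ 40 years.

roughly 40 years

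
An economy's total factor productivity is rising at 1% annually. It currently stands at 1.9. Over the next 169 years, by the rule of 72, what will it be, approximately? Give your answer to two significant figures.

Doubling time ≈ 72/1 = 72.00 years.
169 years is 169/72.00 ≈ 2.35 doublings, a factor of 2^2.35 ≈ 5.10.
1.9 × 5.10 ≈ 9.7.

about 9.7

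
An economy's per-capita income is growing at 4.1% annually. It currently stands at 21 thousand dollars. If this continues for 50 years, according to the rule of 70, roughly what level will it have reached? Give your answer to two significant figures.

roughly 160 thousand dollars

It doubles every 70/4.1 ≈ 17.07 years, so 50 years is 2.93 doublings.
2^2.93 ≈ 7.62; 21 × 7.62 ≈ 160 thousand dollars.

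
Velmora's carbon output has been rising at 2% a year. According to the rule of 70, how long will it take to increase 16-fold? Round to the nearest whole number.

Doubling time ≈ 70/2 = 35.00 years.
Getting to 16× needs 4 doublings: 4 × 35.00 ≈ 140 years.

approximately 140 years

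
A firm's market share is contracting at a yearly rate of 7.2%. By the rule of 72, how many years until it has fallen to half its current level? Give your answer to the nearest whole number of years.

Falling at 7.2%, it halves about every 72/7.2 = 10.00 years.

roughly 10 years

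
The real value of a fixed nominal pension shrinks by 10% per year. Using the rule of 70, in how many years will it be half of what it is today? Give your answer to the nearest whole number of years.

Halving time ≈ 70 / 10 = 7.00 → 7 years.

7 years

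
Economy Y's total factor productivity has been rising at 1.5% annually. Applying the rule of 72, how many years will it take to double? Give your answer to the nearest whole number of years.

roughly 48 years

At 1.5%, doubling takes about 72/1.5 = 48.00 years.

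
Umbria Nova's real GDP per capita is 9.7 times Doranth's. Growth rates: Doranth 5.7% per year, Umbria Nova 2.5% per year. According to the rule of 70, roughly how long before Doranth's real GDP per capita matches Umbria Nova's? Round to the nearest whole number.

approximately 72 years

The growth-rate gap is 5.7% − 2.5% = 3.2 percentage points.
So the ratio between them halves every 70/3.2 ≈ 21.88 years.
A 9.7 times gap takes log₂(9.7) ≈ 3.28 halvings to close: 3.28 × 21.88 ≈ 72 years.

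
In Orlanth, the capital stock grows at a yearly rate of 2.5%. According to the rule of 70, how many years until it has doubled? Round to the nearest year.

70/2.5 ≈ 28.00, so it doubles roughly every 28 years.

about 28 years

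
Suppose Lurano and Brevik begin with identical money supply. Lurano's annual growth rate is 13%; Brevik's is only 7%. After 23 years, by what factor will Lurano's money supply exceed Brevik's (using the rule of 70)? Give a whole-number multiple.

≈ 4 times

Lurano pulls ahead at 6 pp per year, so the ratio doubles every 70/6 ≈ 11.67 years.
In 23 years that's 1.97 doublings: 2^1.97 ≈ 4.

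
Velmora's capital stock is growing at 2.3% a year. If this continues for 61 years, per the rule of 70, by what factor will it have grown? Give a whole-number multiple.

≈ 4 times

70/2.3 ≈ 30.43 years per doubling.
61 years fits 2 doublings: 2^2 = 4.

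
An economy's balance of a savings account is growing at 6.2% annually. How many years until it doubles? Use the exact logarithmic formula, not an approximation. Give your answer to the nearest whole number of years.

t = ln(2) / ln(1 + 0.062) = 0.6931 / 0.060154 ≈ 11.52.
≈ 12 years.

12 years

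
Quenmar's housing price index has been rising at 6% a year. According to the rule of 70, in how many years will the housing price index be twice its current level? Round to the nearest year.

around 12 years

Doubling time ≈ 70 / 6 = 11.67 years.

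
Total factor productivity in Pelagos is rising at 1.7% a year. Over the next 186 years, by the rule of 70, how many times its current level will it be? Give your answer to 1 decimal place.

22.9 times

Doubling time ≈ 70/1.7 = 41.18 years.
186 years / 41.18 ≈ 4.52 doublings → factor 2^4.52 ≈ 22.9.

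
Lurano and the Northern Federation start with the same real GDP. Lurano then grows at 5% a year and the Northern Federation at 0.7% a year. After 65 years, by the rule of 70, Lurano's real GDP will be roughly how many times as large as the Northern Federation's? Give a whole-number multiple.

approximately 16 times

Only the 4.3-point difference matters.
70/4.3 ≈ 16.28 years per doubling of the ratio; 65 years gives 3.99 doublings, so ≈ 16×.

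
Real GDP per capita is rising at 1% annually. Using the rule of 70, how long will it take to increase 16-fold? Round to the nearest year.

Doubling time ≈ 70/1 = 70.00 years.
16 = 2^4, so 4 doublings → 280 years.

about 280 years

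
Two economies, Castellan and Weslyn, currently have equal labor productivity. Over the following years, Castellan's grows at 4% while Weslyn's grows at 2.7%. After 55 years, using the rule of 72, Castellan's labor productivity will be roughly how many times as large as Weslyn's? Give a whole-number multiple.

around 2 times

Only the 1.3-point difference matters.
72/1.3 ≈ 55.38 years per doubling of the ratio; 55 years gives 0.99 doublings, so ≈ 2×.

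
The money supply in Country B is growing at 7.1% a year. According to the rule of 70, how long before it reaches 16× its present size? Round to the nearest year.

One doubling takes 70/7.1 = 9.86 years.
16 = 2^4, so 4 doublings → 39 years.

approximately 39 years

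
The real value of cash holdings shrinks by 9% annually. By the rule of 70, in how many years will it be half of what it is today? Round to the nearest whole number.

Falling at 9%, it halves about every 70/9 = 7.78 years.

8 years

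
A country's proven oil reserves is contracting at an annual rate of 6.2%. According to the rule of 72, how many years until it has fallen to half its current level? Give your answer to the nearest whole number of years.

The rule works in reverse for decay: 72/6.2 ≈ 11.61 years to halve.

≈ 12 years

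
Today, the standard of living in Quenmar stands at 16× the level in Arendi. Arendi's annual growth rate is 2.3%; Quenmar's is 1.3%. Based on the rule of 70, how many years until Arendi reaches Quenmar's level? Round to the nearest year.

The growth-rate gap is 2.3% − 1.3% = 1 percentage point.
So the ratio between them halves every 70/1 ≈ 70.00 years.
A 16× gap closes after 4 halvings: 4 × 70.00 ≈ 280 years.

approximately 280 years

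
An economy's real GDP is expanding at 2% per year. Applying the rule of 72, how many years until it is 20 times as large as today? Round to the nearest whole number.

roughly 156 years

At 2% it doubles every 72/2 ≈ 36.00 years.
20× is log₂ 20 ≈ 4.32 doublings, so ≈ 4.32 × 36.00 = 156 years.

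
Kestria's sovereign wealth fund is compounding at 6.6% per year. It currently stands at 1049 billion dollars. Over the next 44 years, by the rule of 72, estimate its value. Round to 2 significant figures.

about 17000 billion dollars

Doubling time ≈ 72/6.6 = 10.91 years.
44 years is 44/10.91 ≈ 4.03 doublings, a factor of 2^4.03 ≈ 16.34.
1049 × 16.34 ≈ 17000 billion dollars.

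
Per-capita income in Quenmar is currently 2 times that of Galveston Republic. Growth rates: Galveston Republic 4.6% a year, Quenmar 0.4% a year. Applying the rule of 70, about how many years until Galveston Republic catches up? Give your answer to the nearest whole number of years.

≈ 17 years

Galveston Republic gains on Quenmar at 4.6% − 0.4% = 4.2 points a year.
At that relative rate the gap halves every 70/4.2 ≈ 16.67 years.
A 2 times gap closes after 1 halving: 1 × 16.67 ≈ 17 years.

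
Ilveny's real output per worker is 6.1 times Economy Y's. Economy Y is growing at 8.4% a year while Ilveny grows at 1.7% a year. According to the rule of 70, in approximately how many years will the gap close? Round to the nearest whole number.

Economy Y gains on Ilveny at 8.4% − 1.7% = 6.7 points a year.
At that relative rate the gap halves every 70/6.7 ≈ 10.45 years.
A 6.1 times gap takes log₂(6.1) ≈ 2.61 halvings to close: 2.61 × 10.45 ≈ 27 years.

27 years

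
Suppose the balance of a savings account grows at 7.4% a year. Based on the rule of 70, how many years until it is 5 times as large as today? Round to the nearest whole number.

about 22 years

At 7.4% it doubles every 70/7.4 ≈ 9.46 years.
Reaching 5× takes log₂(5) ≈ 2.32 doublings.
2.32 × 9.46 ≈ 22 years.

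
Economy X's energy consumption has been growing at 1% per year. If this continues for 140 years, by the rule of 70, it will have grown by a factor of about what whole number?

70/1 ≈ 70.00 years per doubling.
140 years fits 2 doublings: 2^2 = 4.

roughly 4 times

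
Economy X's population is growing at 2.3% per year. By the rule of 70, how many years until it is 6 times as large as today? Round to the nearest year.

roughly 79 years

One doubling takes 70/2.3 = 30.43 years.
6× is log₂ 6 ≈ 2.58 doublings, so ≈ 2.58 × 30.43 = 79 years.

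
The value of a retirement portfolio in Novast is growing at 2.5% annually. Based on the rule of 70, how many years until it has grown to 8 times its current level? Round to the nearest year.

roughly 84 years

At 2.5% it doubles every 70/2.5 ≈ 28.00 years.
8× is 3 doublings, so 3 × 28.00 ≈ 84 years.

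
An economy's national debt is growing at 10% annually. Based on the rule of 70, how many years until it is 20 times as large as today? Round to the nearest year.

≈ 30 years

One doubling takes 70/10 = 7.00 years.
Reaching 20× takes log₂(20) ≈ 4.32 doublings.
4.32 × 7.00 ≈ 30 years.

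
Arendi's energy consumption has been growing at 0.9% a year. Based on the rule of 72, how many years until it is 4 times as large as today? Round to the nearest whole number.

roughly 160 years

At 0.9% it doubles every 72/0.9 ≈ 80.00 years.
Getting to 4× needs 2 doublings: 2 × 80.00 ≈ 160 years.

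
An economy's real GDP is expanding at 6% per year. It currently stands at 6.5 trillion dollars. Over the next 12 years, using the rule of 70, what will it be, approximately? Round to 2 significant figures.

Doubling time ≈ 70/6 = 11.67 years.
12 years is 12/11.67 ≈ 1.03 doublings, a factor of 2^1.03 ≈ 2.04.
6.5 × 2.04 ≈ 13 trillion dollars.

roughly 13 trillion dollars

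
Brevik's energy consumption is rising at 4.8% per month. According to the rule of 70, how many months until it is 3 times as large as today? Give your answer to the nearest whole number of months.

Doubling time ≈ 70/4.8 = 14.58 months.
Reaching 3× takes log₂(3) ≈ 1.58 doublings.
1.58 × 14.58 ≈ 23 months.

around 23 months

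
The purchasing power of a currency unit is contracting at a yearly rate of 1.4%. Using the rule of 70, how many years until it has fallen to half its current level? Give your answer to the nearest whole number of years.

roughly 50 years

The rule works in reverse for decay: 70/1.4 ≈ 50.00 years to halve.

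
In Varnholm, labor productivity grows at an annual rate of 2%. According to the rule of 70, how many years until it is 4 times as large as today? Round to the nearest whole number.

around 70 years

Doubling time ≈ 70/2 = 35.00 years.
4 = 2^2, so 2 doublings → 70 years.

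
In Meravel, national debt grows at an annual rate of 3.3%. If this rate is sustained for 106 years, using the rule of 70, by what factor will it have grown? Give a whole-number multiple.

≈ 32 times

At 3.3% one doubling takes ≈ 21.21 years; 106 years is 5 of them, so ×32.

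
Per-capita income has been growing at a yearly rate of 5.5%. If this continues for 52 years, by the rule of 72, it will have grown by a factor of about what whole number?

roughly 16 times

72/5.5 ≈ 13.09 years per doubling.
52 years fits 4 doublings: 2^4 = 16.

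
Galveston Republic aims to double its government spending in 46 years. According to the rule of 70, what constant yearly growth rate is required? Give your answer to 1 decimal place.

70 / 46 ≈ 1.52, so about 1.5% per year.

approximately 1.5%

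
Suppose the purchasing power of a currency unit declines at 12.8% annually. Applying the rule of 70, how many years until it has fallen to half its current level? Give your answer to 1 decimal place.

Halving time ≈ 70 / 12.8 = 5.47 → 5.5 years.

around 5.5 years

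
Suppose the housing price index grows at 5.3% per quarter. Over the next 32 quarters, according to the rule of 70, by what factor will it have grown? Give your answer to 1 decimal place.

about 5.4 times

Doubles every ≈ 13.21 quarters (70/5.3).
32 quarters is 2.42 doublings; 2^2.42 ≈ 5.4×.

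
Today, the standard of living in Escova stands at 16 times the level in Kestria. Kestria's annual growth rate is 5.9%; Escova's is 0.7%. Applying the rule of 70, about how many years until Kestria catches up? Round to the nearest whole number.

The growth-rate gap is 5.9% − 0.7% = 5.2 percentage points.
So the ratio between them halves every 70/5.2 ≈ 13.46 years.
A 16 times gap closes after 4 halvings: 4 × 13.46 ≈ 54 years.

≈ 54 years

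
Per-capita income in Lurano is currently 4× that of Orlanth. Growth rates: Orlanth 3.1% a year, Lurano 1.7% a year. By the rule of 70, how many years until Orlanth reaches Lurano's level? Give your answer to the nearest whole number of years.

≈ 100 years

Orlanth gains on Lurano at 3.1% − 1.7% = 1.4 points a year.
At that relative rate the gap halves every 70/1.4 ≈ 50.00 years.
A 4× gap closes after 2 halvings: 2 × 50.00 ≈ 100 years.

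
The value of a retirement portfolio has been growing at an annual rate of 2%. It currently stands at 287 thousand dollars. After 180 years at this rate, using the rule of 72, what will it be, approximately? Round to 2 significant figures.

≈ 9200 thousand dollars

It doubles every 72/2 ≈ 36.00 years, so 180 years is 5.00 doublings.
2^5.00 ≈ 32.00; 287 × 32.00 ≈ 9200 thousand dollars.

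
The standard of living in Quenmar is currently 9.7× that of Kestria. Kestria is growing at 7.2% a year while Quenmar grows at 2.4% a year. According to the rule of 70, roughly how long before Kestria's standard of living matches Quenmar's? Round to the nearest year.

around 48 years

What matters is the difference: 4.8 pp.
Rule of 70 on the gap: the ratio halves every 70/4.8 ≈ 14.58 years.
A 9.7× gap takes log₂(9.7) ≈ 3.28 halvings to close: 3.28 × 14.58 ≈ 48 years.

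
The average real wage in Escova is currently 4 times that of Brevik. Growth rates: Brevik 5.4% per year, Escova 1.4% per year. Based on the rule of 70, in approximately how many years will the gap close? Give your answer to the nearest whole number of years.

What matters is the difference: 4 pp.
Rule of 70 on the gap: the ratio halves every 70/4 ≈ 17.50 years.
A 4 times gap closes after 2 halvings: 2 × 17.50 ≈ 35 years.

35 years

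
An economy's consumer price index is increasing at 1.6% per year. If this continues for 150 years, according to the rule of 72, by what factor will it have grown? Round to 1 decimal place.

Doubling time ≈ 72/1.6 = 45.00 years.
150 years / 45.00 ≈ 3.33 doublings → factor 2^3.33 ≈ 10.1.

around 10.1 times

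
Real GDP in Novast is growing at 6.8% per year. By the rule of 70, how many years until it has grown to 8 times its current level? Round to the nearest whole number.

At 6.8% it doubles every 70/6.8 ≈ 10.29 years.
8 = 2^3, so 3 doublings → 31 years.

≈ 31 years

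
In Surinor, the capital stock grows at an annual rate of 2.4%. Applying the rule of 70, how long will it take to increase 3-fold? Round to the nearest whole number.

Doubling time ≈ 70/2.4 = 29.17 years.
3× is log₂ 3 ≈ 1.58 doublings, so ≈ 1.58 × 29.17 = 46 years.

≈ 46 years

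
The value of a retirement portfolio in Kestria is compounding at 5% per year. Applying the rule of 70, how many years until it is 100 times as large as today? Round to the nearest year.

roughly 93 years

At 5% it doubles every 70/5 ≈ 14.00 years.
Reaching 100× takes log₂(100) ≈ 6.64 doublings.
6.64 × 14.00 ≈ 93 years.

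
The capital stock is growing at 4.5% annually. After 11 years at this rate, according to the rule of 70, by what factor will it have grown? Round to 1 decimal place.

Doubling time ≈ 70/4.5 = 15.56 years.
11 years / 15.56 ≈ 0.71 doublings → factor 2^0.71 ≈ 1.6.

around 1.6 times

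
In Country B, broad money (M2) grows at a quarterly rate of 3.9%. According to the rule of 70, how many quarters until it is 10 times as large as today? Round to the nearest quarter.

approximately 60 quarters

One doubling takes 70/3.9 = 17.95 quarters.
Reaching 10× takes log₂(10) ≈ 3.32 doublings.
3.32 × 17.95 ≈ 60 quarters.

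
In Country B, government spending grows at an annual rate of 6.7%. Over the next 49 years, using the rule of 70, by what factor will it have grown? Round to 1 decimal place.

≈ 25.8 times

Doubling time ≈ 70/6.7 = 10.45 years.
49 years / 10.45 ≈ 4.69 doublings → factor 2^4.69 ≈ 25.8.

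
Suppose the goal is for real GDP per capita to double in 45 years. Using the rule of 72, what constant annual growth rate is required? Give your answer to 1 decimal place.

about 1.6%

72 / 45 ≈ 1.60, so about 1.6% a year.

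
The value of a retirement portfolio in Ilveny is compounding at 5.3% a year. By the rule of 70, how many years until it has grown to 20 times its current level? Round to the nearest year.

about 57 years

One doubling takes 70/5.3 = 13.21 years.
Reaching 20× takes log₂(20) ≈ 4.32 doublings.
4.32 × 13.21 ≈ 57 years.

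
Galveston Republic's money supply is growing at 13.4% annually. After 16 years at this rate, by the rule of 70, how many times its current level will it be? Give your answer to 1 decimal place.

roughly 8.4 times

Doubling time ≈ 70/13.4 = 5.22 years.
16 years / 5.22 ≈ 3.07 doublings → factor 2^3.07 ≈ 8.4.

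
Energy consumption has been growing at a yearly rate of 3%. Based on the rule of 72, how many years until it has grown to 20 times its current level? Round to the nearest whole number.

One doubling takes 72/3 = 24.00 years.
20× is log₂ 20 ≈ 4.32 doublings, so ≈ 4.32 × 24.00 = 104 years.

roughly 104 years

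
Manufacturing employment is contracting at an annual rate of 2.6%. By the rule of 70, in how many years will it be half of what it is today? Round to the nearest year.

Halving time ≈ 70 / 2.6 = 26.92 → 27 years.

approximately 27 years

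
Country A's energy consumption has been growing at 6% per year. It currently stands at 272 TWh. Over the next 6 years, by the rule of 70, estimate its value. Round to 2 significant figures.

Doubling time ≈ 70/6 = 11.67 years.
6 years is 6/11.67 ≈ 0.51 doublings, a factor of 2^0.51 ≈ 1.42.
272 × 1.42 ≈ 390 TWh.

≈ 390 TWh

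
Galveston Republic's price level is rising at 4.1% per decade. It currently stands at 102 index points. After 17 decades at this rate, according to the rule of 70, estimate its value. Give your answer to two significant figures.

200 index points

It doubles every 70/4.1 ≈ 17.07 decades, so 17 decades is 1.00 doublings.
2^1.00 ≈ 2.00; 102 × 2.00 ≈ 200 index points.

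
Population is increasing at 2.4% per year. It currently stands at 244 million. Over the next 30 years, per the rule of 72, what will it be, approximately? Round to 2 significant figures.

490 million

Doubling time ≈ 72/2.4 = 30.00 years.
30 years is 30/30.00 ≈ 1.00 doublings, a factor of 2^1.00 ≈ 2.00.
244 × 2.00 ≈ 490 million.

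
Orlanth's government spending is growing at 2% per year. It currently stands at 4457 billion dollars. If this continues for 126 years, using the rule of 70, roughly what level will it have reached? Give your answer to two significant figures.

roughly 54000 billion dollars

It doubles every 70/2 ≈ 35.00 years, so 126 years is 3.60 doublings.
2^3.60 ≈ 12.13; 4457 × 12.13 ≈ 54000 billion dollars.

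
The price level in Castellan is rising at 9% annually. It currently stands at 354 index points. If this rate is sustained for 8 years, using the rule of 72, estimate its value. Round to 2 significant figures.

Doubling time ≈ 72/9 = 8.00 years.
8 years is 8/8.00 ≈ 1.00 doublings, a factor of 2^1.00 ≈ 2.00.
354 × 2.00 ≈ 710 index points.

≈ 710 index points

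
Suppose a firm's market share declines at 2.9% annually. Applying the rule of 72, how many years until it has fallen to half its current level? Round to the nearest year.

Falling at 2.9%, it halves about every 72/2.9 = 24.83 years.

approximately 25 years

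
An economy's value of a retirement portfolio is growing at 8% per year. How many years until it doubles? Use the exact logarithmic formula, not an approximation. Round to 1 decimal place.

t = ln(2) / ln(1 + 0.08) = 0.6931 / 0.076961 ≈ 9.01.

9.0 years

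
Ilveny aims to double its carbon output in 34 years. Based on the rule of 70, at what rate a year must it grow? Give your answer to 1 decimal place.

70 / 34 ≈ 2.06, so about 2.1% a year.

about 2.1% a year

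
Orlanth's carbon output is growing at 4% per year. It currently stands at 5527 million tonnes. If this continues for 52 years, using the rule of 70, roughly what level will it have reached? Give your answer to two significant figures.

Doubling time ≈ 70/4 = 17.50 years.
52 years is 52/17.50 ≈ 2.97 doublings, a factor of 2^2.97 ≈ 7.84.
5527 × 7.84 ≈ 43000 million tonnes.

roughly 43000 million tonnes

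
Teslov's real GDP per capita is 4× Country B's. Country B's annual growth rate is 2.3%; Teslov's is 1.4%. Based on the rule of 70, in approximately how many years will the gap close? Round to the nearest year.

approximately 156 years

Country B gains on Teslov at 2.3% − 1.4% = 0.9 points a year.
At that relative rate the gap halves every 70/0.9 ≈ 77.78 years.
A 4× gap closes after 2 halvings: 2 × 77.78 ≈ 156 years.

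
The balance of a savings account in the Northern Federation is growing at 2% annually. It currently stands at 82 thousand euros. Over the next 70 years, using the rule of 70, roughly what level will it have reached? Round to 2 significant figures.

Doubling time ≈ 70/2 = 35.00 years.
70 years is 70/35.00 ≈ 2.00 doublings, a factor of 2^2.00 ≈ 4.00.
82 × 4.00 ≈ 330 thousand euros.

330 thousand euros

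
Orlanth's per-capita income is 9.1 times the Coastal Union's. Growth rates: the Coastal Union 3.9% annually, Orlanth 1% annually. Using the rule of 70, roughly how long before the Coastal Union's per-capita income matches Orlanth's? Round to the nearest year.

≈ 77 years

the Coastal Union gains on Orlanth at 3.9% − 1% = 2.9 points a year.
At that relative rate the gap halves every 70/2.9 ≈ 24.14 years.
A 9.1 times gap takes log₂(9.1) ≈ 3.19 halvings to close: 3.19 × 24.14 ≈ 77 years.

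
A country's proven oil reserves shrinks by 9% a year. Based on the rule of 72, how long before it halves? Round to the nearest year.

Halving time ≈ 72 / 9 = 8.00 → 8 years.

approximately 8 years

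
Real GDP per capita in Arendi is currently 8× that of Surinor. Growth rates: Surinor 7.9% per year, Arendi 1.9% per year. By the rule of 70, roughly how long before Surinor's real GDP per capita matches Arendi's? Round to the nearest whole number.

The growth-rate gap is 7.9% − 1.9% = 6 percentage points.
So the ratio between them halves every 70/6 ≈ 11.67 years.
An 8× gap closes after 3 halvings: 3 × 11.67 ≈ 35 years.

around 35 years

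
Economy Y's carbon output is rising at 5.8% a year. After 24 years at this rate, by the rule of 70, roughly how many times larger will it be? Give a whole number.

4 times

At 5.8% one doubling takes ≈ 12.07 years; 24 years is 2 of them, so ×4.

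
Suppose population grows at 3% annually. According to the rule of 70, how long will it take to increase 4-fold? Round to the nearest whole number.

about 47 years

At 3% it doubles every 70/3 ≈ 23.33 years.
4× is 2 doublings, so 2 × 23.33 ≈ 47 years.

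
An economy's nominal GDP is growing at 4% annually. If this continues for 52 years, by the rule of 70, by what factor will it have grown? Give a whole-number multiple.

At 4% one doubling takes ≈ 17.50 years; 52 years is 3 of them, so ×8.

about 8 times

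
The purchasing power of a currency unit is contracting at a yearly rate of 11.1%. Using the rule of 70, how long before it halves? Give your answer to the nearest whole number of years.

Halving time ≈ 70 / 11.1 = 6.31 → 6 years.

approximately 6 years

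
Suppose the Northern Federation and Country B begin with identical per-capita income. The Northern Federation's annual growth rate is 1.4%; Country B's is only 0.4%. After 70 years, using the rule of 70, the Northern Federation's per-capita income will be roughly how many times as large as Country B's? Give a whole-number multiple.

the Northern Federation pulls ahead at 1 pp per year, so the ratio doubles every 70/1 ≈ 70.00 years.
In 70 years that's 1.00 doublings: 2^1.00 ≈ 2.

about 2 times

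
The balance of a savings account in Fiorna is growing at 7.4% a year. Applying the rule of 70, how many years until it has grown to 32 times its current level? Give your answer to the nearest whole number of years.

around 47 years

One doubling takes 70/7.4 = 9.46 years.
Getting to 32× needs 5 doublings: 5 × 9.46 ≈ 47 years.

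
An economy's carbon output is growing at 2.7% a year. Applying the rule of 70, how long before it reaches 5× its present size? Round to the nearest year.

Doubling time ≈ 70/2.7 = 25.93 years.
Reaching 5× takes log₂(5) ≈ 2.32 doublings.
2.32 × 25.93 ≈ 60 years.

≈ 60 years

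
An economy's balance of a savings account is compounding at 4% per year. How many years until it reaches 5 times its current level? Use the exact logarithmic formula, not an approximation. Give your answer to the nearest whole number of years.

t = ln(5) / ln(1 + 0.04) = 1.6094 / 0.039221 ≈ 41.03.
≈ 41 years.

41 years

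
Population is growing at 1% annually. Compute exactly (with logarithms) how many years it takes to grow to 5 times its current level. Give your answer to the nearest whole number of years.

162 years

t = ln(5) / ln(1 + 0.01) = 1.6094 / 0.009950 ≈ 161.75.
≈ 162 years.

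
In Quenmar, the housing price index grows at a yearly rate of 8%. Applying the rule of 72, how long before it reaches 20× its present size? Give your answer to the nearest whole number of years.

At 8% it doubles every 72/8 ≈ 9.00 years.
20× is log₂ 20 ≈ 4.32 doublings, so ≈ 4.32 × 9.00 = 39 years.

≈ 39 years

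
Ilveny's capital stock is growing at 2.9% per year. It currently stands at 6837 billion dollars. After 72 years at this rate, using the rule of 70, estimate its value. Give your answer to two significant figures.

Doubling time ≈ 70/2.9 = 24.14 years.
72 years is 72/24.14 ≈ 2.98 doublings, a factor of 2^2.98 ≈ 7.89.
6837 × 7.89 ≈ 54000 billion dollars.

54000 billion dollars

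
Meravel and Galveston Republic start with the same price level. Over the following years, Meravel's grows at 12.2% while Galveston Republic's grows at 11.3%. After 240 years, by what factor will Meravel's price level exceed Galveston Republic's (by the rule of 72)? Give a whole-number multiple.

8 times

Rate gap = 12.2% − 11.3% = 0.9 points.
The ratio doubles every 72/0.9 ≈ 80.00 years.
240/80.00 ≈ 3.00 doublings → ratio ≈ 2^3.00 ≈ 8.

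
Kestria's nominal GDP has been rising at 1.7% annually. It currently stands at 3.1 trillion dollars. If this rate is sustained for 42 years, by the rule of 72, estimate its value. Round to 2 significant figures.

about 6.2 trillion dollars

Doubling time ≈ 72/1.7 = 42.35 years.
42 years is 42/42.35 ≈ 0.99 doublings, a factor of 2^0.99 ≈ 1.99.
3.1 × 1.99 ≈ 6.2 trillion dollars.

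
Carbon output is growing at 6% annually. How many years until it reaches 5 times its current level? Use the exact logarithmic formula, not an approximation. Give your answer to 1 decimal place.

27.6 years

t = ln(5) / ln(1 + 0.06) = 1.6094 / 0.058269 ≈ 27.62.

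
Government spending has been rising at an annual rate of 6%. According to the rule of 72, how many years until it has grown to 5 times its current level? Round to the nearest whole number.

Doubling time ≈ 72/6 = 12.00 years.
Reaching 5× takes log₂(5) ≈ 2.32 doublings.
2.32 × 12.00 ≈ 28 years.

about 28 years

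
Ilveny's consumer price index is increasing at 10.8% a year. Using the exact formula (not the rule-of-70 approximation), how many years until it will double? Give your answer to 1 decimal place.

t = ln(2) / ln(1 + 0.108) = 0.6931 / 0.102557 ≈ 6.76.

6.8 years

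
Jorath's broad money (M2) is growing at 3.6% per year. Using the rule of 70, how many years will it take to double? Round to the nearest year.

≈ 19 years

Doubling time ≈ 70 / 3.6 = 19.44 years.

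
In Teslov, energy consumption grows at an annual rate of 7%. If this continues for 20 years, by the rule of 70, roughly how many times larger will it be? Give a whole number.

At 7% one doubling takes ≈ 10.00 years; 20 years is 2 of them, so ×4.

4 times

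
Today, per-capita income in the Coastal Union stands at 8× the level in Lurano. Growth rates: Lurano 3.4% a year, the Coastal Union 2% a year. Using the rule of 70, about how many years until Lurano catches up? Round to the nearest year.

What matters is the difference: 1.4 pp.
Rule of 70 on the gap: the ratio halves every 70/1.4 ≈ 50.00 years.
An 8× gap closes after 3 halvings: 3 × 50.00 ≈ 150 years.

150 years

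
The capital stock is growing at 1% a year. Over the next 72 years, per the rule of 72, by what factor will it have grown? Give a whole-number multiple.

about 2 times

Doubling time ≈ 72/1 = 72.00 years.
72/72.00 ≈ 1 doubling, so about 2^1 = 2×.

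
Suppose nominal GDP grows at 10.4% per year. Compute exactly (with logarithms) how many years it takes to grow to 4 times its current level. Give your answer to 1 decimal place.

t = ln(4) / ln(1 + 0.104) = 1.3863 / 0.098940 ≈ 14.01.

14.0 years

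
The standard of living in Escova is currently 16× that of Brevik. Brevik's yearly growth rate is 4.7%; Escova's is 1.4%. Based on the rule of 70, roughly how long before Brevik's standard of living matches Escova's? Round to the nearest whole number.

Brevik gains on Escova at 4.7% − 1.4% = 3.3 points a year.
At that relative rate the gap halves every 70/3.3 ≈ 21.21 years.
A 16× gap closes after 4 halvings: 4 × 21.21 ≈ 85 years.

≈ 85 years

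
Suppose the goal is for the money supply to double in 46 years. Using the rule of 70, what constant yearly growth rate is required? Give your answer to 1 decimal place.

70 / 46 ≈ 1.52, so about 1.5% per year.

about 1.5%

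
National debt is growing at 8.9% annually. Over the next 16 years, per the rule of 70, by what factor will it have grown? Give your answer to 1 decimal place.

Doubles every ≈ 7.87 years (70/8.9).
16 years is 2.03 doublings; 2^2.03 ≈ 4.1×.

≈ 4.1 times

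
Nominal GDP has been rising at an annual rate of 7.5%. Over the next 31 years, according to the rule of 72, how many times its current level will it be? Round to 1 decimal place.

≈ 9.4 times

Doubling time ≈ 72/7.5 = 9.60 years.
31 years / 9.60 ≈ 3.23 doublings → factor 2^3.23 ≈ 9.4.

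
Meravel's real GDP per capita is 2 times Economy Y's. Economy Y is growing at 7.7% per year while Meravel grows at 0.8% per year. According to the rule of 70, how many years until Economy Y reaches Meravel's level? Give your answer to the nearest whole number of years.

around 10 years

The growth-rate gap is 7.7% − 0.8% = 6.9 percentage points.
So the ratio between them halves every 70/6.9 ≈ 10.14 years.
A 2 times gap closes after 1 halving: 1 × 10.14 ≈ 10 years.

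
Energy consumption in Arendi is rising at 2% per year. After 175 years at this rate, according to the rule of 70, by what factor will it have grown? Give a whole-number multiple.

At 2% one doubling takes ≈ 35.00 years; 175 years is 5 of them, so ×32.

about 32 times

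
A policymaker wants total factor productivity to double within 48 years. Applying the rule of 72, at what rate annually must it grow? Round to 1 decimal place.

72 / 48 ≈ 1.50, so about 1.5% annually.

≈ 1.5%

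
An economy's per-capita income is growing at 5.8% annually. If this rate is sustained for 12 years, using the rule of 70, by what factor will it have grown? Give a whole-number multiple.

about 2 times

At 5.8% one doubling takes ≈ 12.07 years; 12 years is 1 of them, so ×2.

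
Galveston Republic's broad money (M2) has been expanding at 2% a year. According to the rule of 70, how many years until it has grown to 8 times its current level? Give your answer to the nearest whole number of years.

One doubling takes 70/2 = 35.00 years.
Getting to 8× needs 3 doublings: 3 × 35.00 ≈ 105 years.

≈ 105 years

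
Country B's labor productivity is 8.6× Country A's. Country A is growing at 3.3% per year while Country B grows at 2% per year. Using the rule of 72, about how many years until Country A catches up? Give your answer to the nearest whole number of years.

What matters is the difference: 1.3 pp.
Rule of 72 on the gap: the ratio halves every 72/1.3 ≈ 55.38 years.
An 8.6× gap takes log₂(8.6) ≈ 3.10 halvings to close: 3.10 × 55.38 ≈ 172 years.

roughly 172 years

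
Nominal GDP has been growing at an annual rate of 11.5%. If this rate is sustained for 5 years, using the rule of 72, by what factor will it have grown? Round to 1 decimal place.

≈ 1.7 times

Doubles every ≈ 6.26 years (72/11.5).
5 years is 0.80 doublings; 2^0.80 ≈ 1.7×.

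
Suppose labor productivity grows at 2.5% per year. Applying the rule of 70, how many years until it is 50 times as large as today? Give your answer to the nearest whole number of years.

At 2.5% it doubles every 70/2.5 ≈ 28.00 years.
50× is log₂ 50 ≈ 5.64 doublings, so ≈ 5.64 × 28.00 = 158 years.

approximately 158 years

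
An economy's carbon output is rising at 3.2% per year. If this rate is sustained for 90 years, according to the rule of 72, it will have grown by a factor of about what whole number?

At 3.2% one doubling takes ≈ 22.50 years; 90 years is 4 of them, so ×16.

around 16 times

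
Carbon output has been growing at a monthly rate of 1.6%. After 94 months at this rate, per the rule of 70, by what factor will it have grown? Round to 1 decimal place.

≈ 4.4 times

Doubling time ≈ 70/1.6 = 43.75 months.
94 months / 43.75 ≈ 2.15 doublings → factor 2^2.15 ≈ 4.4.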